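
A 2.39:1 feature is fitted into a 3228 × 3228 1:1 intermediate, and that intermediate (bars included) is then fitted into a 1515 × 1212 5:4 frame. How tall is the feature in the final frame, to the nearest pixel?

Inside the 3228×3228 canvas the feature is width-limited at 3228.00 × 1350.63.
1:1 in 1515×1212: fills the height, so the intermediate becomes 1212.00 × 1212.00 — a scale of ×0.3755.
So the feature's height is 1350.63 × 0.3755 ≈ 507.11.

507 px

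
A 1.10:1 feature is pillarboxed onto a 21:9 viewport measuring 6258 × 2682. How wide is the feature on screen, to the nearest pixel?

1.10:1 is narrower than 21:9, so it spans the full height.
The feature is 2682 × 1.100 ≈ 2950.20 px wide.

2950 px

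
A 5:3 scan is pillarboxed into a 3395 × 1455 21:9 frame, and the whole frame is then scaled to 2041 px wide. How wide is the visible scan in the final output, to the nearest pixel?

1458 px

In the 3395×1455 frame the scan fills the height: width = 1455 × 5/3 ≈ 2425.00 px.
The frame scales by 2041/3395 = 0.6012; 2425.00 × 0.6012 ≈ 1457.86 px.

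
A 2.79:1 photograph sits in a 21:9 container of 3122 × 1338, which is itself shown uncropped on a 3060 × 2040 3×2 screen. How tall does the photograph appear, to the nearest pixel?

First fit — 2.79:1 into 3122×1338 spans the width: 3122.00 × 1119.00.
The 21:9 canvas is width-limited in 3060×2040, giving 3060.00 × 1311.43; scale factor 0.9801.
So the photograph's height is 1119.00 × 0.9801 ≈ 1096.77.

1097 px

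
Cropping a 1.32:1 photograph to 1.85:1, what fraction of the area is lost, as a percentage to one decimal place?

28.6%

1.85:1 is wider than 1.32:1, so the crop keeps the full width and trims the height.
(1.320)/(1.850) ≈ 0.714 of the area survives, leaving 28.65% discarded.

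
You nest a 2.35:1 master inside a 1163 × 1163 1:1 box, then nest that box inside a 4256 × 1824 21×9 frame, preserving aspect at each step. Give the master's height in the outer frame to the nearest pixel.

2.35:1 in 1163×1163: fills the width, so the master is 1163.00 × 494.89.
Second fit — the 1:1 canvas into 4256×1824 spans the height: 1824.00 × 1824.00 (×1.5684 from 1163×1163).
Applying the same ×1.5684: 494.89 → 776.17.

776 px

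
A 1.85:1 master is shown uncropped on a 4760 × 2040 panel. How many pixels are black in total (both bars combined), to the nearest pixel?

Since 1.850 < 2.333, the master is height-limited.
The master is 2040 × 1.850 ≈ 3774.0000 px wide.
Leftover width: 4760 − 3774.0000 = 986.0000 px.
That's 986.0000 × 2040 ≈ 2011440 black pixels.

2011440 pixels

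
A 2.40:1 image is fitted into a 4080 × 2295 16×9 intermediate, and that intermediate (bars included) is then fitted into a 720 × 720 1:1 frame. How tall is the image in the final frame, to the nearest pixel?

300 px

First fit — 2.40:1 into 4080×2295 spans the width: 4080.00 × 1700.00.
16×9 in 720×720: fills the width, so the intermediate becomes 720.00 × 405.00 — a scale of ×0.1765.
So the image's height is 1700.00 × 0.1765 ≈ 300.00.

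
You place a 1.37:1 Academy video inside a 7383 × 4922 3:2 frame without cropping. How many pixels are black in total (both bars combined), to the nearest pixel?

1.37:1 Academy (1.370) < 3:2 (1.500), so the video fills the height.
That makes the image 6743.1400 px wide (4922 × 1.370).
7383 − 6743.1400 = 639.8600 px of bars.
Bar area = 639.8600 × 4922 ≈ 3149391 px.

3149391 pixels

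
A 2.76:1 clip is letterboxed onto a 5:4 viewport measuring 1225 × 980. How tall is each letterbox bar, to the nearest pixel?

2.76:1 is wider than 5:4, so it spans the full width.
Content height = 1225 / 2.760 ≈ 443.84 px.
980 − 443.84 = 536.16 px of bars (268.08 each).

268 px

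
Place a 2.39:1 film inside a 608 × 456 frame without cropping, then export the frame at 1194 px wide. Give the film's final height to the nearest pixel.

In the 608×456 frame the film fills the width: height = 608 / 2.390 ≈ 254.39 px.
Scaling 608 → 1194 is ×1.9638, so the height becomes 254.39 × 1.9638 ≈ 499.58 px.

500 px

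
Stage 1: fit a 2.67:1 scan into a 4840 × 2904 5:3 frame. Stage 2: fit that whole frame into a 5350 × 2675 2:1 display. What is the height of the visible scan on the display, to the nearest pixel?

1670 px

2.67:1 in 4840×2904: fills the width, so the scan is 4840.00 × 1812.73.
5:3 in 5350×2675: fills the height, so the intermediate becomes 4458.33 × 2675.00 — a scale of ×0.9211.
The scan scales with it: height 1812.73 × 0.9211 ≈ 1669.79.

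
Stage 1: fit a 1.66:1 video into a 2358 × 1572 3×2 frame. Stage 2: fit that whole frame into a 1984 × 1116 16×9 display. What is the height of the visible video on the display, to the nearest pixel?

1008 px

Inside the 2358×1572 canvas the video is width-limited at 2358.00 × 1420.48.
Second fit — the 3×2 canvas into 1984×1116 spans the height: 1674.00 × 1116.00 (×0.7099 from 2358×1572).
Applying the same ×0.7099: 1420.48 → 1008.43.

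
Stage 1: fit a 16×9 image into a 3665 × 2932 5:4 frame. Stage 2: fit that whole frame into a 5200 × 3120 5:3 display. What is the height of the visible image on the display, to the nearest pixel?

2194 px

First fit — 16×9 into 3665×2932 spans the width: 3665.00 × 2061.56.
Second fit — the 5:4 canvas into 5200×3120 spans the height: 3900.00 × 3120.00 (×1.0641 from 3665×2932).
The image scales with it: height 2061.56 × 1.0641 ≈ 2193.75.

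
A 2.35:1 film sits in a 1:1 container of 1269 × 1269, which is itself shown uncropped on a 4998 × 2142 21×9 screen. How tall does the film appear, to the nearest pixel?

911 px

Inside the 1269×1269 canvas the film is width-limited at 1269.00 × 540.00.
The 1:1 canvas is height-limited in 4998×2142, giving 2142.00 × 2142.00; scale factor 1.6879.
Applying the same ×1.6879: 540.00 → 911.49.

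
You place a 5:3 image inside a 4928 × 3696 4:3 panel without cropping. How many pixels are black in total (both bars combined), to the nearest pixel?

5:3 is wider than 4:3, so it spans the full width.
That makes the image 2956.8000 px tall (4928 × 3/5).
Leftover height: 3696 − 2956.8000 = 739.2000 px.
Bar area = 739.2000 × 4928 ≈ 3642778 px.

3642778 pixels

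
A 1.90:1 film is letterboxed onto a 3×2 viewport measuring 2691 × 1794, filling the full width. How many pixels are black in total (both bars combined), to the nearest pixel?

1016348 pixels

The film is 2691 / 1.900 ≈ 1416.3158 px tall.
Leftover height: 1794 − 1416.3158 = 377.6842 px.
That's 377.6842 × 2691 ≈ 1016348 black pixels.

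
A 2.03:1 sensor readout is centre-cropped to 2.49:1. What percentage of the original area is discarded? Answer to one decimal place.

18.5%

2.49:1 is wider than 2.03:1, so the crop keeps the full width and trims the height.
(2.030)/(2.490) ≈ 0.815 of the area survives, leaving 18.47% discarded.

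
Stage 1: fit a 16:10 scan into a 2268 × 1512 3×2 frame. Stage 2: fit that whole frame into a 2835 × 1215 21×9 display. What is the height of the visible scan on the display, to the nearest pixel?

First fit — 16:10 into 2268×1512 spans the width: 2268.00 × 1417.50.
The 3×2 canvas is height-limited in 2835×1215, giving 1822.50 × 1215.00; scale factor 0.8036.
Applying the same ×0.8036: 1417.50 → 1139.06.

1139 px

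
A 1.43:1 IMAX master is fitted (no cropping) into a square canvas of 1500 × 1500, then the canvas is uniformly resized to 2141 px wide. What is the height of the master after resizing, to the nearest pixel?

In the 1500×1500 frame the master fills the width: height = 1500 / 1.430 ≈ 1048.95 px.
The frame scales by 2141/1500 = 1.4273; 1048.95 × 1.4273 ≈ 1497.20 px.

1497 px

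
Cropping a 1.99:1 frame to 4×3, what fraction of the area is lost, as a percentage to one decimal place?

33.0%

Going from 1.99:1 to 4×3 means cutting width while keeping height.
Area ratio = (1.333)/(1.990) = 67.00%; the remaining 33.00% is cropped out.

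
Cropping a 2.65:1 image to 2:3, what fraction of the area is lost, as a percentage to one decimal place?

2:3 is narrower than 2.65:1, so the crop keeps the full height and trims the width.
Area ratio = (0.667)/(2.650) = 25.16%; the remaining 74.84% is cropped out.

74.8%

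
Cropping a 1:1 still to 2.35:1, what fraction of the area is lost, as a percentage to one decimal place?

The width stays; only height is cut (since 2.35:1 is wider than 1:1).
(1.000)/(2.350) ≈ 0.426 of the area survives, leaving 57.45% discarded.

57.4%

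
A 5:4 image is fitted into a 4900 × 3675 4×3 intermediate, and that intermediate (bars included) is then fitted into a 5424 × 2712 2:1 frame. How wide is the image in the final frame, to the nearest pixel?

Inside the 4900×3675 canvas the image is height-limited at 4593.75 × 3675.00.
4×3 in 5424×2712: fills the height, so the intermediate becomes 3616.00 × 2712.00 — a scale of ×0.7380.
The image scales with it: width 4593.75 × 0.7380 ≈ 3390.00.

3390 px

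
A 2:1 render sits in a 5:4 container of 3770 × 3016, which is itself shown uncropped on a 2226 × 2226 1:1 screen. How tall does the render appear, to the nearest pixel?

2:1 in 3770×3016: fills the width, so the render is 3770.00 × 1885.00.
The 5:4 canvas is width-limited in 2226×2226, giving 2226.00 × 1780.80; scale factor 0.5905.
Applying the same ×0.5905: 1885.00 → 1113.00.

1113 px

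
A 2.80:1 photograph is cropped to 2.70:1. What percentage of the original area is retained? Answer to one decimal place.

96.4%

2.70:1 is narrower than 2.80:1, so the crop keeps the full height and trims the width.
(2.700)/(2.800) ≈ 0.964 of the area survives.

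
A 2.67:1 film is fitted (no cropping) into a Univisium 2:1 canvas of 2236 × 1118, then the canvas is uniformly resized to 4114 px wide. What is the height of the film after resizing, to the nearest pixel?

At 2236×1118 the film is width-limited, so height = 2236 / 2.670 ≈ 837.45 px.
Scaling 2236 → 4114 is ×1.8399, so the height becomes 837.45 × 1.8399 ≈ 1540.82 px.

1541 px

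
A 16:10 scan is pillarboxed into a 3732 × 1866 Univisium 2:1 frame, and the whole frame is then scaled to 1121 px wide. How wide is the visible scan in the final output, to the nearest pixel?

897 px

In the 3732×1866 frame the scan fills the height: width = 1866 × 16/10 ≈ 2985.60 px.
Scaling 3732 → 1121 is ×0.3004, so the width becomes 2985.60 × 0.3004 ≈ 896.80 px.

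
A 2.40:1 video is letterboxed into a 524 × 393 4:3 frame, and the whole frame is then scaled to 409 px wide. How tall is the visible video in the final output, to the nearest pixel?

Fitted into 524×393, the video spans the width; its height is 524 / 2.400 ≈ 218.33 px.
The frame scales by 409/524 = 0.7805; 218.33 × 0.7805 ≈ 170.42 px.

170 px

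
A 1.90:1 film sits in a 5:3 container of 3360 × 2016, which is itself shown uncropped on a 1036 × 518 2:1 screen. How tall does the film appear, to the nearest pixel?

454 px

First fit — 1.90:1 into 3360×2016 spans the width: 3360.00 × 1768.42.
The 5:3 canvas is height-limited in 1036×518, giving 863.33 × 518.00; scale factor 0.2569.
The film scales with it: height 1768.42 × 0.2569 ≈ 454.39.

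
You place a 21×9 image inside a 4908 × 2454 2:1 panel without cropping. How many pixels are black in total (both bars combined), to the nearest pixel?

21×9 is wider than 2:1, so it spans the full width.
Content height = 4908 × 9/21 ≈ 2103.4286 px.
Leftover height: 2454 − 2103.4286 = 350.5714 px.
Bar area = 350.5714 × 4908 ≈ 1720605 px.

1720605 pixels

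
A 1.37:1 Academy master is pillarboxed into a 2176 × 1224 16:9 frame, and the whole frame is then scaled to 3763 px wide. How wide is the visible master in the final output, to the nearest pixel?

At 2176×1224 the master is height-limited, so width = 1224 × 1.370 ≈ 1676.88 px.
Resizing to 3763 px wide multiplies everything by 1.7293: 1676.88 → 2899.86 px.

2900 px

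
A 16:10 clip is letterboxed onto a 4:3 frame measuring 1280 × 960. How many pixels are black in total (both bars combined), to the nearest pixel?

16:10 is wider than 4:3, so it spans the full width.
That makes the image 800.0000 px tall (1280 × 10/16).
Black = 960 − 800.0000 = 160.0000 px.
That's 160.0000 × 1280 ≈ 204800 black pixels.

204800 pixels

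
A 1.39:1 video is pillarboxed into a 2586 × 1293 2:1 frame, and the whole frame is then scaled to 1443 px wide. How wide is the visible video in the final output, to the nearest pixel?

1003 px

In the 2586×1293 frame the video fills the height: width = 1293 × 1.390 ≈ 1797.27 px.
The frame scales by 1443/2586 = 0.5580; 1797.27 × 0.5580 ≈ 1002.88 px.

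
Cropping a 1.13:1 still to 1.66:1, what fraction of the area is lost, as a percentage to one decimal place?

Going from 1.13:1 to 1.66:1 means cutting height while keeping width.
Area ratio = (1.130)/(1.660) = 68.07%; the remaining 31.93% is cropped out.

31.9%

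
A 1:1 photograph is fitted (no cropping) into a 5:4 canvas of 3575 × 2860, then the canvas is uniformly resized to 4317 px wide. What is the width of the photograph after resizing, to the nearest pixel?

3454 px

In the 3575×2860 frame the photograph fills the height: width = 2860 × 1/1 ≈ 2860.00 px.
The frame scales by 4317/3575 = 1.2076; 2860.00 × 1.2076 ≈ 3453.60 px.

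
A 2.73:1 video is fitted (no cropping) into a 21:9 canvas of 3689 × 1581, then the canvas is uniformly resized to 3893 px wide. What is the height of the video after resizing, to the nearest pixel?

1426 px

In the 3689×1581 frame the video fills the width: height = 3689 / 2.730 ≈ 1351.28 px.
Scaling 3689 → 3893 is ×1.0553, so the height becomes 1351.28 × 1.0553 ≈ 1426.01 px.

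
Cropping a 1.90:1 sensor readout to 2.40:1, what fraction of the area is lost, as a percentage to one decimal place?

20.8%

The width stays; only height is cut (since 2.40:1 is wider than 1.90:1).
Area ratio = (1.900)/(2.400) = 79.17%; the remaining 20.83% is cropped out.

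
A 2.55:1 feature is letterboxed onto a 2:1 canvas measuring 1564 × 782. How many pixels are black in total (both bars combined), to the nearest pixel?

263795 pixels

2.55:1 (2.550) > 2:1 (2.000), so the feature fills the width.
That makes the image 613.3333 px tall (1564 / 2.550).
782 − 613.3333 = 168.6667 px of bars.
Bar area = 168.6667 × 1564 ≈ 263795 px.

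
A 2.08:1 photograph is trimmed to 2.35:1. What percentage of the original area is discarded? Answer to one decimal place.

11.5%

2.35:1 is wider than 2.08:1, so the crop keeps the full width and trims the height.
(2.080)/(2.350) ≈ 0.885 of the area survives, leaving 11.49% discarded.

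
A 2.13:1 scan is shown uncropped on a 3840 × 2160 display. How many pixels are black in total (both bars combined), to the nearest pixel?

1371583 pixels

Since 2.130 > 1.778, the scan is width-limited.
The scan is 3840 / 2.130 ≈ 1802.8169 px tall.
2160 − 1802.8169 = 357.1831 px of bars.
That's 357.1831 × 3840 ≈ 1371583 black pixels.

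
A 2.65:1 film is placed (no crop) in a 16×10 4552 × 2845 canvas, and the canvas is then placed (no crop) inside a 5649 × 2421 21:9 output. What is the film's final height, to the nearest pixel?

1462 px

First fit — 2.65:1 into 4552×2845 spans the width: 4552.00 × 1717.74.
16×10 in 5649×2421: fills the height, so the intermediate becomes 3873.60 × 2421.00 — a scale of ×0.8510.
The film scales with it: height 1717.74 × 0.8510 ≈ 1461.74.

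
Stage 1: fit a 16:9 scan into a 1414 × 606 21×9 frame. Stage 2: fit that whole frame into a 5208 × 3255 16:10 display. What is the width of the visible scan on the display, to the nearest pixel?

3968 px

First fit — 16:9 into 1414×606 spans the height: 1077.33 × 606.00.
Second fit — the 21×9 canvas into 5208×3255 spans the width: 5208.00 × 2232.00 (×3.6832 from 1414×606).
So the scan's width is 1077.33 × 3.6832 ≈ 3968.00.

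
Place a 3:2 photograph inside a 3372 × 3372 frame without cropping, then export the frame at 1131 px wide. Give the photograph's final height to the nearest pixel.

754 px

At 3372×3372 the photograph is width-limited, so height = 3372 × 2/3 ≈ 2248.00 px.
Resizing to 1131 px wide multiplies everything by 0.3354: 2248.00 → 754.00 px.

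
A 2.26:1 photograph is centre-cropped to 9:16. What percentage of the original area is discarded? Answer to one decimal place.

75.1%

Going from 2.26:1 to 9:16 means cutting width while keeping height.
Fraction kept = (0.562)/(2.260) ≈ 24.89%, so 75.11% is lost.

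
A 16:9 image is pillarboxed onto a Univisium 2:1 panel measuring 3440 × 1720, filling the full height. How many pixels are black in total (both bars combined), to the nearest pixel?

657422 pixels

That makes the image 3057.7778 px wide (1720 × 16/9).
Black = 3440 − 3057.7778 = 382.2222 px.
Bar area = 382.2222 × 1720 ≈ 657422 px.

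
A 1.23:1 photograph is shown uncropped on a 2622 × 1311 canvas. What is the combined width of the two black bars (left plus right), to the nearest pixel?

1009 px

1.23:1 is narrower than Univisium 2:1, so it spans the full height.
The photograph is 1311 × 1.230 ≈ 1612.53 px wide.
Black = 2622 − 1612.53 = 1009.47 px.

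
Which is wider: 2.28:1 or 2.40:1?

2.40:1

2.28 and 2.4; 2.4 > 2.28.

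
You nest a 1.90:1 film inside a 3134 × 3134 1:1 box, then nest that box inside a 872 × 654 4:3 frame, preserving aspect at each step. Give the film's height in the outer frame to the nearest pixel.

First fit — 1.90:1 into 3134×3134 spans the width: 3134.00 × 1649.47.
1:1 in 872×654: fills the height, so the intermediate becomes 654.00 × 654.00 — a scale of ×0.2087.
So the film's height is 1649.47 × 0.2087 ≈ 344.21.

344 px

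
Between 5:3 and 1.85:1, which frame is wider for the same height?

1.85:1

5:3 = 1.667 and 1.85; 1.85 > 1.667.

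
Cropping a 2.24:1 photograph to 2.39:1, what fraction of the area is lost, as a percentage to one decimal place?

6.3%

The width stays; only height is cut (since 2.39:1 is wider than 2.24:1).
Fraction kept = (2.240)/(2.390) ≈ 93.72%, so 6.28% is lost.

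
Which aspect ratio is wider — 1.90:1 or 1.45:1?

1.90:1

1.9 and 1.45; 1.9 > 1.45.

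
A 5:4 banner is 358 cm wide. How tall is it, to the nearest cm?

358 / 5 × 4 = 286.40.

286 cm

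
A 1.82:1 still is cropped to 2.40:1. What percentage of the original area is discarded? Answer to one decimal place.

Going from 1.82:1 to 2.40:1 means cutting height while keeping width.
Area ratio = (1.820)/(2.400) = 75.83%; the remaining 24.17% is cropped out.

24.2%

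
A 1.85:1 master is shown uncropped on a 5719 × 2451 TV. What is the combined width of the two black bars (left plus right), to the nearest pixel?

1185 px

Since 1.850 < 2.333, the master is height-limited.
That makes the image 4534.35 px wide (2451 × 1.850).
Black = 5719 − 4534.35 = 1184.65 px.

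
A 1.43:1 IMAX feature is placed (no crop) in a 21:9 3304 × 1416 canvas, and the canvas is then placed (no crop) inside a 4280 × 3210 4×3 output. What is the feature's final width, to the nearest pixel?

First fit — 1.43:1 IMAX into 3304×1416 spans the height: 2024.88 × 1416.00.
Second fit — the 21:9 canvas into 4280×3210 spans the width: 4280.00 × 1834.29 (×1.2954 from 3304×1416).
Applying the same ×1.2954: 2024.88 → 2623.03.

2623 px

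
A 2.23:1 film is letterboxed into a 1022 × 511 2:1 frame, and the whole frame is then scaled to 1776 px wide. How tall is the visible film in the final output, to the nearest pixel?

796 px

At 1022×511 the film is width-limited, so height = 1022 / 2.230 ≈ 458.30 px.
The frame scales by 1776/1022 = 1.7378; 458.30 × 1.7378 ≈ 796.41 px.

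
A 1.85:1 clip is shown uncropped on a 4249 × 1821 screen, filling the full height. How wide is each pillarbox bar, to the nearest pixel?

The clip is 1821 × 1.850 ≈ 3368.85 px wide.
Black = 4249 − 3368.85 = 880.15 px, or 440.07 per bar.

440 px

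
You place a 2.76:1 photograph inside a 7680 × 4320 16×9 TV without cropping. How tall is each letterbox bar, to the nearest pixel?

769 px

2.76:1 (2.760) > 16×9 (1.778), so the photograph fills the width.
Content height = 7680 / 2.760 ≈ 2782.61 px.
4320 − 2782.61 = 1537.39 px of bars (768.70 each).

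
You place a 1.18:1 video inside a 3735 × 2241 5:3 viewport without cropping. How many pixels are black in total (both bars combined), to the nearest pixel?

1.18:1 is narrower than 5:3, so it spans the full height.
That makes the image 2644.3800 px wide (2241 × 1.180).
Leftover width: 3735 − 2644.3800 = 1090.6200 px.
That's 1090.6200 × 2241 ≈ 2444079 black pixels.

2444079 pixels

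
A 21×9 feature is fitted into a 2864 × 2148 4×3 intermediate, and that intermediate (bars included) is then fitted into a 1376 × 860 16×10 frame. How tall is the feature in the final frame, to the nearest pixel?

491 px

Inside the 2864×2148 canvas the feature is width-limited at 2864.00 × 1227.43.
Second fit — the 4×3 canvas into 1376×860 spans the height: 1146.67 × 860.00 (×0.4004 from 2864×2148).
The feature scales with it: height 1227.43 × 0.4004 ≈ 491.43.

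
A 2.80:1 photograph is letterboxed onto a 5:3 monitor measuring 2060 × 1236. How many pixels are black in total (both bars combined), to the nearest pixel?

1030589 pixels

Since 2.800 > 1.667, the photograph is width-limited.
That makes the image 735.7143 px tall (2060 / 2.800).
1236 − 735.7143 = 500.2857 px of bars.
That's 500.2857 × 2060 ≈ 1030589 black pixels.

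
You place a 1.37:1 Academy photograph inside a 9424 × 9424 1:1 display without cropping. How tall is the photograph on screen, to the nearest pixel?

6879 px

1.37:1 Academy is wider than 1:1, so it spans the full width.
That makes the image 6878.83 px tall (9424 / 1.370).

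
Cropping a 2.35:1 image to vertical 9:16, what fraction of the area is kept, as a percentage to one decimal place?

The height stays; only width is cut (since vertical 9:16 is narrower than 2.35:1).
(0.562)/(2.350) ≈ 0.239 of the area survives.

23.9%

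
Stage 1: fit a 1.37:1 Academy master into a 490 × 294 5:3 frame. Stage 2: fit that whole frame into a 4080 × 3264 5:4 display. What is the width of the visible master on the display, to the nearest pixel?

Inside the 490×294 canvas the master is height-limited at 402.78 × 294.00.
Second fit — the 5:3 canvas into 4080×3264 spans the width: 4080.00 × 2448.00 (×8.3265 from 490×294).
The master scales with it: width 402.78 × 8.3265 ≈ 3353.76.

3354 px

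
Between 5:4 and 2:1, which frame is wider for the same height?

2:1

5:4 = 1.25 and 2; 2 > 1.25.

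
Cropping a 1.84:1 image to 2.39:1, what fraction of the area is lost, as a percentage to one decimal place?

23.0%

Going from 1.84:1 to 2.39:1 means cutting height while keeping width.
Area ratio = (1.840)/(2.390) = 76.99%; the remaining 23.01% is cropped out.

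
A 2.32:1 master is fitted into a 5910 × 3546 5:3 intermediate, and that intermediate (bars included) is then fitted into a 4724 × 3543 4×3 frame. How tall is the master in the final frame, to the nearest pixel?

2.32:1 in 5910×3546: fills the width, so the master is 5910.00 × 2547.41.
5:3 in 4724×3543: fills the width, so the intermediate becomes 4724.00 × 2834.40 — a scale of ×0.7993.
The master scales with it: height 2547.41 × 0.7993 ≈ 2036.21.

2036 px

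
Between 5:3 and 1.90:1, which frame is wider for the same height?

5:3 = 1.667 and 1.9; 1.9 > 1.667.

1.90:1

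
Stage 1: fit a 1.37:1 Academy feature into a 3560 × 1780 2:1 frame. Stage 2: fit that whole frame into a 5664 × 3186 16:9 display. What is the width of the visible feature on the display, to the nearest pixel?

3880 px

1.37:1 Academy in 3560×1780: fills the height, so the feature is 2438.60 × 1780.00.
2:1 in 5664×3186: fills the width, so the intermediate becomes 5664.00 × 2832.00 — a scale of ×1.5910.
So the feature's width is 2438.60 × 1.5910 ≈ 3879.84.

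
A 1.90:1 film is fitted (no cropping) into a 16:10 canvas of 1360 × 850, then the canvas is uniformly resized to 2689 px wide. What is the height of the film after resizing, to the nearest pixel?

At 1360×850 the film is width-limited, so height = 1360 / 1.900 ≈ 715.79 px.
The frame scales by 2689/1360 = 1.9772; 715.79 × 1.9772 ≈ 1415.26 px.

1415 px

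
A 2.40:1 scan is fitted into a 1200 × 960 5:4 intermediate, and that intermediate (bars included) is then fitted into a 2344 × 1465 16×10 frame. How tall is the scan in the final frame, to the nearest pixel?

763 px

2.40:1 in 1200×960: fills the width, so the scan is 1200.00 × 500.00.
The 5:4 canvas is height-limited in 2344×1465, giving 1831.25 × 1465.00; scale factor 1.5260.
The scan scales with it: height 500.00 × 1.5260 ≈ 763.02.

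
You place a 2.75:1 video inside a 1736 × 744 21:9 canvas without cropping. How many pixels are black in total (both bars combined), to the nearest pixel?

195695 pixels

2.75:1 (2.750) > 21:9 (2.333), so the video fills the width.
That makes the image 631.2727 px tall (1736 / 2.750).
744 − 631.2727 = 112.7273 px of bars.
Bar area = 112.7273 × 1736 ≈ 195695 px.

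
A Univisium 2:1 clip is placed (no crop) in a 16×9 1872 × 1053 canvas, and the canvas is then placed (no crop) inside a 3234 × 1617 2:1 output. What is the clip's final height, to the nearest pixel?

First fit — Univisium 2:1 into 1872×1053 spans the width: 1872.00 × 936.00.
The 16×9 canvas is height-limited in 3234×1617, giving 2874.67 × 1617.00; scale factor 1.5356.
So the clip's height is 936.00 × 1.5356 ≈ 1437.33.

1437 px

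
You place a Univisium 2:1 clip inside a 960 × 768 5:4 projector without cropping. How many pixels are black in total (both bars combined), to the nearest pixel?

Univisium 2:1 (2.000) > 5:4 (1.250), so the clip fills the width.
That makes the image 480.0000 px tall (960 × 1/2).
Black = 768 − 480.0000 = 288.0000 px.
That's 288.0000 × 960 ≈ 276480 black pixels.

276480 pixels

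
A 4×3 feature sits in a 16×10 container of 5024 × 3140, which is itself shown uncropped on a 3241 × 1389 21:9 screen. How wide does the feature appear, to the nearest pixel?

1852 px

4×3 in 5024×3140: fills the height, so the feature is 4186.67 × 3140.00.
16×10 in 3241×1389: fills the height, so the intermediate becomes 2222.40 × 1389.00 — a scale of ×0.4424.
The feature scales with it: width 4186.67 × 0.4424 ≈ 1852.00.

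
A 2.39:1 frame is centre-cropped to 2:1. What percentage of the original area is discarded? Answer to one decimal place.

16.3%

2:1 is narrower than 2.39:1, so the crop keeps the full height and trims the width.
(2.000)/(2.390) ≈ 0.837 of the area survives, leaving 16.32% discarded.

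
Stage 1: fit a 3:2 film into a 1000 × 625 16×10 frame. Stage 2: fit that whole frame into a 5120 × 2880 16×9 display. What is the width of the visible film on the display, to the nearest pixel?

4320 px

First fit — 3:2 into 1000×625 spans the height: 937.50 × 625.00.
The 16×10 canvas is height-limited in 5120×2880, giving 4608.00 × 2880.00; scale factor 4.6080.
The film scales with it: width 937.50 × 4.6080 ≈ 4320.00.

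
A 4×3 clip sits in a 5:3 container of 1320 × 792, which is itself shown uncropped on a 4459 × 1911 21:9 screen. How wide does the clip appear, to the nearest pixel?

2548 px

First fit — 4×3 into 1320×792 spans the height: 1056.00 × 792.00.
Second fit — the 5:3 canvas into 4459×1911 spans the height: 3185.00 × 1911.00 (×2.4129 from 1320×792).
The clip scales with it: width 1056.00 × 2.4129 ≈ 2548.00.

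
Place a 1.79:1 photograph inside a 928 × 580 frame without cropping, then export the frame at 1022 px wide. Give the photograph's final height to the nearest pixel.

Fitted into 928×580, the photograph spans the width; its height is 928 / 1.790 ≈ 518.44 px.
Resizing to 1022 px wide multiplies everything by 1.1013: 518.44 → 570.95 px.

571 px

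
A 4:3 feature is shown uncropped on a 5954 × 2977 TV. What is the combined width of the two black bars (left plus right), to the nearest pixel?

Since 1.333 < 2.000, the feature is height-limited.
The feature is 2977 × 4/3 ≈ 3969.33 px wide.
Black = 5954 − 3969.33 = 1984.67 px.

1985 px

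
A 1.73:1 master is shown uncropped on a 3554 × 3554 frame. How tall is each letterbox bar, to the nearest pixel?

1.73:1 (1.730) > square (1.000), so the master fills the width.
The master is 3554 / 1.730 ≈ 2054.34 px tall.
Black = 3554 − 2054.34 = 1499.66 px, or 749.83 per bar.

750 px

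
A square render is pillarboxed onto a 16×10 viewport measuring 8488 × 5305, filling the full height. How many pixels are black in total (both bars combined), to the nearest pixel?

That makes the image 5305.0000 px wide (5305 × 1/1).
Leftover width: 8488 − 5305.0000 = 3183.0000 px.
Across the 5305-px span: 3183.0000 × 5305 ≈ 16885815 px.

16885815 pixels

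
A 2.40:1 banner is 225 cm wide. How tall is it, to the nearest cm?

Height = 225 / 2.400 = 93.75.

94 cm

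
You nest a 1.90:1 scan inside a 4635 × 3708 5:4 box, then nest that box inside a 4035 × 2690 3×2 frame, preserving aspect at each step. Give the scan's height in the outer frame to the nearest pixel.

Inside the 4635×3708 canvas the scan is width-limited at 4635.00 × 2439.47.
Second fit — the 5:4 canvas into 4035×2690 spans the height: 3362.50 × 2690.00 (×0.7255 from 4635×3708).
So the scan's height is 2439.47 × 0.7255 ≈ 1769.74.

1770 px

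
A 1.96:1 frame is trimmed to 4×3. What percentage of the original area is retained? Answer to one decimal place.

68.0%

The height stays; only width is cut (since 4×3 is narrower than 1.96:1).
Area ratio = (1.333)/(1.960) = 68.03% retained.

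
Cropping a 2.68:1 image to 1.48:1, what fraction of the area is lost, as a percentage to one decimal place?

44.8%

Going from 2.68:1 to 1.48:1 means cutting width while keeping height.
Fraction kept = (1.480)/(2.680) ≈ 55.22%, so 44.78% is lost.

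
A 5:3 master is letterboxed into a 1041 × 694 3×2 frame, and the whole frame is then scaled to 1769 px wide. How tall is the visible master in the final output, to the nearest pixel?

1061 px

In the 1041×694 frame the master fills the width: height = 1041 × 3/5 ≈ 624.60 px.
The frame scales by 1769/1041 = 1.6993; 624.60 × 1.6993 ≈ 1061.40 px.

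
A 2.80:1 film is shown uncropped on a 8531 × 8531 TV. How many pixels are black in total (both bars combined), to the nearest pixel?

46785832 pixels

2.80:1 (2.800) > 1:1 (1.000), so the film fills the width.
Content height = 8531 / 2.800 ≈ 3046.7857 px.
8531 − 3046.7857 = 5484.2143 px of bars.
Bar area = 5484.2143 × 8531 ≈ 46785832 px.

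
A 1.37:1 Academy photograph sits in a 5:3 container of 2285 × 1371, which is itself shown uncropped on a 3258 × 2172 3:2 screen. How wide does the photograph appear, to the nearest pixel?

First fit — 1.37:1 Academy into 2285×1371 spans the height: 1878.27 × 1371.00.
The 5:3 canvas is width-limited in 3258×2172, giving 3258.00 × 1954.80; scale factor 1.4258.
Applying the same ×1.4258: 1878.27 → 2678.08.

2678 px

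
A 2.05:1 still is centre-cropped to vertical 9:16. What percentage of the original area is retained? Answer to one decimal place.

vertical 9:16 is narrower than 2.05:1, so the crop keeps the full height and trims the width.
Area ratio = (0.562)/(2.050) = 27.44% retained.

27.4%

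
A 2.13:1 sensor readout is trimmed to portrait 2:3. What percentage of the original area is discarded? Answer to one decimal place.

68.7%

portrait 2:3 is narrower than 2.13:1, so the crop keeps the full height and trims the width.
Area ratio = (0.667)/(2.130) = 31.30%; the remaining 68.70% is cropped out.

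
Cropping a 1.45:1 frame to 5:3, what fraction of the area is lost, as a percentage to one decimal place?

The width stays; only height is cut (since 5:3 is wider than 1.45:1).
Fraction kept = (1.450)/(1.667) ≈ 87.00%, so 13.00% is lost.

13.0%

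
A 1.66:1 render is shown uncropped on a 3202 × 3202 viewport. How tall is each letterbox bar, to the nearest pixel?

637 px

1.66:1 is wider than square, so it spans the full width.
That makes the image 1928.92 px tall (3202 / 1.660).
Leftover height: 3202 − 1928.92 = 1273.08 px → 636.54 each side.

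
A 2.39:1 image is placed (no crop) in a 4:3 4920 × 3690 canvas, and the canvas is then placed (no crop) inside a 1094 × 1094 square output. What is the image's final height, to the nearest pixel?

458 px

2.39:1 in 4920×3690: fills the width, so the image is 4920.00 × 2058.58.
The 4:3 canvas is width-limited in 1094×1094, giving 1094.00 × 820.50; scale factor 0.2224.
So the image's height is 2058.58 × 0.2224 ≈ 457.74.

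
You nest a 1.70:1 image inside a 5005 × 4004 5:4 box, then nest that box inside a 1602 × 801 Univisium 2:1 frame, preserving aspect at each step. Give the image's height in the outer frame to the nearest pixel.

First fit — 1.70:1 into 5005×4004 spans the width: 5005.00 × 2944.12.
The 5:4 canvas is height-limited in 1602×801, giving 1001.25 × 801.00; scale factor 0.2000.
The image scales with it: height 2944.12 × 0.2000 ≈ 588.97.

589 px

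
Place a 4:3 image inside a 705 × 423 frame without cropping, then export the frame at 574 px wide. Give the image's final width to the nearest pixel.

In the 705×423 frame the image fills the height: width = 423 × 4/3 ≈ 564.00 px.
The frame scales by 574/705 = 0.8142; 564.00 × 0.8142 ≈ 459.20 px.

459 px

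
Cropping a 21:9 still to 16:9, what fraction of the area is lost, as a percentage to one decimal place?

23.8%

16:9 is narrower than 21:9, so the crop keeps the full height and trims the width.
Area ratio = (1.778)/(2.333) = 76.19%; the remaining 23.81% is cropped out.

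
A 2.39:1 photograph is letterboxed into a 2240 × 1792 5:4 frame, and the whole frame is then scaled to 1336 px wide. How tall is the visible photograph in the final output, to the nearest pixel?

559 px

At 2240×1792 the photograph is width-limited, so height = 2240 / 2.390 ≈ 937.24 px.
The frame scales by 1336/2240 = 0.5964; 937.24 × 0.5964 ≈ 559.00 px.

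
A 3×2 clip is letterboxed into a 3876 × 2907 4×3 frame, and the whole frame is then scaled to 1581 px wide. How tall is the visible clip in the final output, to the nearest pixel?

Fitted into 3876×2907, the clip spans the width; its height is 3876 × 2/3 ≈ 2584.00 px.
The frame scales by 1581/3876 = 0.4079; 2584.00 × 0.4079 ≈ 1054.00 px.

1054 px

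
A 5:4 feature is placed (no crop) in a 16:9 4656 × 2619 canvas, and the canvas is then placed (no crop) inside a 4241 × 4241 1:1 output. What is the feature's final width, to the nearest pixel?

2982 px

Inside the 4656×2619 canvas the feature is height-limited at 3273.75 × 2619.00.
16:9 in 4241×4241: fills the width, so the intermediate becomes 4241.00 × 2385.56 — a scale of ×0.9109.
The feature scales with it: width 3273.75 × 0.9109 ≈ 2981.95.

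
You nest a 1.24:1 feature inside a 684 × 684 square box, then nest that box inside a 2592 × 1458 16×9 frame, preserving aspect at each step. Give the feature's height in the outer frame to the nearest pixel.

1176 px

First fit — 1.24:1 into 684×684 spans the width: 684.00 × 551.61.
square in 2592×1458: fills the height, so the intermediate becomes 1458.00 × 1458.00 — a scale of ×2.1316.
Applying the same ×2.1316: 551.61 → 1175.81.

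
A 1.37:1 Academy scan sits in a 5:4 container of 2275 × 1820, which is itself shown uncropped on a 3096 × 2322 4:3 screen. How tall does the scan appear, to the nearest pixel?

2119 px

First fit — 1.37:1 Academy into 2275×1820 spans the width: 2275.00 × 1660.58.
Second fit — the 5:4 canvas into 3096×2322 spans the height: 2902.50 × 2322.00 (×1.2758 from 2275×1820).
Applying the same ×1.2758: 1660.58 → 2118.61.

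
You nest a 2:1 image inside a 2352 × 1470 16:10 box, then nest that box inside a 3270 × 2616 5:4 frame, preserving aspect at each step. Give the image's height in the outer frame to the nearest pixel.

1635 px

First fit — 2:1 into 2352×1470 spans the width: 2352.00 × 1176.00.
The 16:10 canvas is width-limited in 3270×2616, giving 3270.00 × 2043.75; scale factor 1.3903.
Applying the same ×1.3903: 1176.00 → 1635.00.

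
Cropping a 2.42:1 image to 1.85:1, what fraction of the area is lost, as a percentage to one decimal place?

Going from 2.42:1 to 1.85:1 means cutting width while keeping height.
Area ratio = (1.850)/(2.420) = 76.45%; the remaining 23.55% is cropped out.

23.6%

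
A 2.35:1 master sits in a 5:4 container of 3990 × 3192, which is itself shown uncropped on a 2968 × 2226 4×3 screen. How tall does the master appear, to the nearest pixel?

1184 px

Inside the 3990×3192 canvas the master is width-limited at 3990.00 × 1697.87.
5:4 in 2968×2226: fills the height, so the intermediate becomes 2782.50 × 2226.00 — a scale of ×0.6974.
So the master's height is 1697.87 × 0.6974 ≈ 1184.04.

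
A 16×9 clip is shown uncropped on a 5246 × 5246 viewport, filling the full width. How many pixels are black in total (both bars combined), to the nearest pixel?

That makes the image 2950.8750 px tall (5246 × 9/16).
Leftover height: 5246 − 2950.8750 = 2295.1250 px.
That's 2295.1250 × 5246 ≈ 12040226 black pixels.

12040226 pixels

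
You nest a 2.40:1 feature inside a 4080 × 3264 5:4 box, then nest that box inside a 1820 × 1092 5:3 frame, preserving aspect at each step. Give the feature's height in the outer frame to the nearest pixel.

569 px

Inside the 4080×3264 canvas the feature is width-limited at 4080.00 × 1700.00.
The 5:4 canvas is height-limited in 1820×1092, giving 1365.00 × 1092.00; scale factor 0.3346.
Applying the same ×0.3346: 1700.00 → 568.75.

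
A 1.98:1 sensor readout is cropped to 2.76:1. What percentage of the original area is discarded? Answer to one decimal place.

28.3%

The width stays; only height is cut (since 2.76:1 is wider than 1.98:1).
Area ratio = (1.980)/(2.760) = 71.74%; the remaining 28.26% is cropped out.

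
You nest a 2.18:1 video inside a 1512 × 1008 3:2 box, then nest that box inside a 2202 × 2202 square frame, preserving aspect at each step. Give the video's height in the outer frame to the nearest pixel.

1010 px

2.18:1 in 1512×1008: fills the width, so the video is 1512.00 × 693.58.
The 3:2 canvas is width-limited in 2202×2202, giving 2202.00 × 1468.00; scale factor 1.4563.
The video scales with it: height 693.58 × 1.4563 ≈ 1010.09.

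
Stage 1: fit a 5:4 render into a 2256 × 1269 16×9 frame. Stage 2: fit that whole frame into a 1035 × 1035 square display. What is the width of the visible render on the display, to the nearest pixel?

728 px

First fit — 5:4 into 2256×1269 spans the height: 1586.25 × 1269.00.
16×9 in 1035×1035: fills the width, so the intermediate becomes 1035.00 × 582.19 — a scale of ×0.4588.
The render scales with it: width 1586.25 × 0.4588 ≈ 727.73.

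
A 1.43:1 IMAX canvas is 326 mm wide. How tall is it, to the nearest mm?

326 / 1.430 = 227.97.

228 mm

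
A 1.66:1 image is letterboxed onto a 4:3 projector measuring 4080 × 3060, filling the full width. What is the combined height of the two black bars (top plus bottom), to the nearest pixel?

602 px

That makes the image 2457.83 px tall (4080 / 1.660).
Leftover height: 3060 − 2457.83 = 602.17 px.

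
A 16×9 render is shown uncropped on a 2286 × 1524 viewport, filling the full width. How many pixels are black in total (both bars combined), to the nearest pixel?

Content height = 2286 × 9/16 ≈ 1285.8750 px.
Black = 1524 − 1285.8750 = 238.1250 px.
Across the 2286-px span: 238.1250 × 2286 ≈ 544354 px.

544354 pixels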